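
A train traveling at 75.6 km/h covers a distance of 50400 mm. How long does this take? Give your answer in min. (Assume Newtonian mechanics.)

d = 50400 mm × 0.001 = 50.4 m
v = 75.6 km/h × 0.2777777777777778 = 21.0 m/s
t = d / v = 50.4 / 21.0 = 2.4 s
t = 2.4 s / 60.0 = 0.04 min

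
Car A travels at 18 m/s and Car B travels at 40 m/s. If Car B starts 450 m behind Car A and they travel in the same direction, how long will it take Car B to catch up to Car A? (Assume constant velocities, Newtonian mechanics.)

Relative speed: v_rel = 40 - 18 = 22 m/s
Time to catch: t = d₀/v_rel = 450/22 = 20.45 s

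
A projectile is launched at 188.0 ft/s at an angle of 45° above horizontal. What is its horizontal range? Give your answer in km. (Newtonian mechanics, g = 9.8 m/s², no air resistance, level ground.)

v₀ = 188.0 ft/s × 0.3048 = 57.3024 m/s
R = v₀² × sin(2θ) / g = 57.3024² × sin(2 × 45°) / 9.8 = 3283.57 × 1.0 / 9.8 = 335.058 m
R = 335.058 m / 1000.0 = 0.3351 km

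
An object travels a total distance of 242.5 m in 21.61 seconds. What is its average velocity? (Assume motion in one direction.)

v_avg = Δd / Δt = 242.5 / 21.61 = 11.22 m/s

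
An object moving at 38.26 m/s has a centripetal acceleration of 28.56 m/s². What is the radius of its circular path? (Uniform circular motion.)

r = v²/a_c = 38.26²/28.56 = 51.25 m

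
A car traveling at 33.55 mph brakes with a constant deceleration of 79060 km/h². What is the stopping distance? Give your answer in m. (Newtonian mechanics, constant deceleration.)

v₀ = 33.55 mph × 0.44704 = 14.9982 m/s
a = 79060 km/h² × 7.716049382716049e-05 = 6.10031 m/s²
d = v₀² / (2a) = 14.9982² / (2 × 6.10031) = 224.946 / 12.2006 = 18.44 m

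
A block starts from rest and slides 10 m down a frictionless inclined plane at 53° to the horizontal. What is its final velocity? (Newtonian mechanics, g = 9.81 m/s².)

a = g sin(θ) = 9.81 × sin(53°) = 7.8346 m/s²
v = √(2ad) = √(2 × 7.8346 × 10) = 12.52 m/s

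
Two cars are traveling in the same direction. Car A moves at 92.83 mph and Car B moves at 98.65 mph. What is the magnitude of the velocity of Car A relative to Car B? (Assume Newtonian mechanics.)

v_rel = |v_A - v_B| = |92.83 - 98.65| = 5.82 mph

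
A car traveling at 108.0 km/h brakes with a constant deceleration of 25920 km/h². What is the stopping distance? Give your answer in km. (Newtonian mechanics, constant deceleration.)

v₀ = 108.0 km/h × 0.2777777777777778 = 30.0 m/s
a = 25920 km/h² × 7.716049382716049e-05 = 2.0 m/s²
d = v₀² / (2a) = 30.0² / (2 × 2.0) = 900.0 / 4.0 = 225.0 m
d = 225.0 m / 1000.0 = 0.225 km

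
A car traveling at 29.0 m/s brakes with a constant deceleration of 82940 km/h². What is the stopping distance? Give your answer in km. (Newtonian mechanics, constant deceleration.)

a = 82940 km/h² × 7.716049382716049e-05 = 6.39969 m/s²
d = v₀² / (2a) = 29.0² / (2 × 6.39969) = 841.0 / 12.7994 = 65.7062 m
d = 65.7062 m / 1000.0 = 0.06571 km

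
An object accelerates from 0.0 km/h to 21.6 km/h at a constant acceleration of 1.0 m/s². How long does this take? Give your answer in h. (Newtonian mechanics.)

v₀ = 0.0 km/h × 0.2777777777777778 = 0.0 m/s
v = 21.6 km/h × 0.2777777777777778 = 6.0 m/s
t = (v - v₀) / a = (6.0 - 0.0) / 1.0 = 6.0 s
t = 6.0 s / 3600.0 = 0.001667 h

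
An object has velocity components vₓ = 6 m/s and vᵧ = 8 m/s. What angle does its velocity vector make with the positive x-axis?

θ = arctan(vᵧ/vₓ) = arctan(8/6) = 53.13°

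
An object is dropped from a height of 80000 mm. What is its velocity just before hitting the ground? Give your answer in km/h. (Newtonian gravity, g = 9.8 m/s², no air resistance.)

h = 80000 mm × 0.001 = 80.0 m
v = √(2gh) = √(2 × 9.8 × 80.0) = 39.598 m/s
v = 39.598 m/s / 0.2777777777777778 = 142.6 km/h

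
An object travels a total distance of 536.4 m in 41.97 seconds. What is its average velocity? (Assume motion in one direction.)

v_avg = Δd / Δt = 536.4 / 41.97 = 12.78 m/s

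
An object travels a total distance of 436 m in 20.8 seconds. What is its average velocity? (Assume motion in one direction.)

v_avg = Δd / Δt = 436 / 20.8 = 20.96 m/s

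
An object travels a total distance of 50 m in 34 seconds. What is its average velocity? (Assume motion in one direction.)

v_avg = Δd / Δt = 50 / 34 = 1.47 m/s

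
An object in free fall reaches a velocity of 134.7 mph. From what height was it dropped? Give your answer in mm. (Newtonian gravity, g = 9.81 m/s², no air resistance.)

v = 134.7 mph × 0.44704 = 60.2163 m/s
h = v² / (2g) = 60.2163² / (2 × 9.81) = 184.812 m
h = 184.812 m / 0.001 = 184800 mm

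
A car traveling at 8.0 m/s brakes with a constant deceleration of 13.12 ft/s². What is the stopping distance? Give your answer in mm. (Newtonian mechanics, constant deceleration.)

a = 13.12 ft/s² × 0.3048 = 3.99898 m/s²
d = v₀² / (2a) = 8.0² / (2 × 3.99898) = 64.0 / 7.99796 = 8.00204 m
d = 8.00204 m / 0.001 = 8002 mm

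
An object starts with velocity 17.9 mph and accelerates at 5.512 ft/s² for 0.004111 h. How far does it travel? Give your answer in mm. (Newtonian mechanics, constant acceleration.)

v₀ = 17.9 mph × 0.44704 = 8.00202 m/s
a = 5.512 ft/s² × 0.3048 = 1.68006 m/s²
t = 0.004111 h × 3600.0 = 14.7996 s
d = v₀ × t + ½ × a × t² = 8.00202 × 14.7996 + 0.5 × 1.68006 × 14.7996² = 302.417 m
d = 302.417 m / 0.001 = 302400 mm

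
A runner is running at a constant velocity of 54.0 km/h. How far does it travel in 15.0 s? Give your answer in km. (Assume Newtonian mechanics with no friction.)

v = 54.0 km/h × 0.2777777777777778 = 15.0 m/s
d = v × t = 15.0 × 15.0 = 225.0 m
d = 225.0 m / 1000.0 = 0.225 km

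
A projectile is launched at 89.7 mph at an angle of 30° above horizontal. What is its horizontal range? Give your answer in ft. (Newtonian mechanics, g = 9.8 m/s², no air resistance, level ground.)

v₀ = 89.7 mph × 0.44704 = 40.0995 m/s
R = v₀² × sin(2θ) / g = 40.0995² × sin(2 × 30°) / 9.8 = 1607.97 × 0.866025 / 9.8 = 142.096 m
R = 142.096 m / 0.3048 = 466.2 ft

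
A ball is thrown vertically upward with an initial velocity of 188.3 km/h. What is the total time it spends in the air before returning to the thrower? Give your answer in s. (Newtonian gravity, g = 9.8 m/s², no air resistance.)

v₀ = 188.3 km/h × 0.2777777777777778 = 52.3056 m/s
t_total = 2 × v₀ / g = 2 × 52.3056 / 9.8 = 10.67 s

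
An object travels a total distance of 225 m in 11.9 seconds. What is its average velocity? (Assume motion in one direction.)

v_avg = Δd / Δt = 225 / 11.9 = 18.91 m/s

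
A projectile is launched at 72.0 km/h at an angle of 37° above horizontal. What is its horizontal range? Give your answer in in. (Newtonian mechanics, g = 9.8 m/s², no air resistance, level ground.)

v₀ = 72.0 km/h × 0.2777777777777778 = 20.0 m/s
R = v₀² × sin(2θ) / g = 20.0² × sin(2 × 37°) / 9.8 = 400.0 × 0.961262 / 9.8 = 39.2352 m
R = 39.2352 m / 0.0254 = 1545 in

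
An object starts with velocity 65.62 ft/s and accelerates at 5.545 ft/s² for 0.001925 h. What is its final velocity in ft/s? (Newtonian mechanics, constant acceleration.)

v₀ = 65.62 ft/s × 0.3048 = 20.001 m/s
a = 5.545 ft/s² × 0.3048 = 1.69012 m/s²
t = 0.001925 h × 3600.0 = 6.93 s
v = v₀ + a × t = 20.001 + 1.69012 × 6.93 = 31.7135 m/s
v = 31.7135 m/s / 0.3048 = 104.0 ft/s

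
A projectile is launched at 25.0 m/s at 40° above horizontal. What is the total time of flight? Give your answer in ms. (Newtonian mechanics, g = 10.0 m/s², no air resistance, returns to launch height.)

T = 2 × v₀ × sin(θ) / g = 2 × 25.0 × sin(40°) / 10.0 = 2 × 25.0 × 0.642788 / 10.0 = 3.21394 s
T = 3.21394 s / 0.001 = 3214 ms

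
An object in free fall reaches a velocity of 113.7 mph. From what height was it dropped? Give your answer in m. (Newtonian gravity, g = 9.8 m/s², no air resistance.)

v = 113.7 mph × 0.44704 = 50.8284 m/s
h = v² / (2g) = 50.8284² / (2 × 9.8) = 131.8 m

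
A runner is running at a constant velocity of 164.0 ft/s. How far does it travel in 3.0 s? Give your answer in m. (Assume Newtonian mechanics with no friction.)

v = 164.0 ft/s × 0.3048 = 49.9872 m/s
d = v × t = 49.9872 × 3.0 = 150.0 m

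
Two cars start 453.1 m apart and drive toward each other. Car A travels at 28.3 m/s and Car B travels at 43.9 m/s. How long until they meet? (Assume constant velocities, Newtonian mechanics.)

Combined speed: v_combined = 28.3 + 43.9 = 72.2 m/s
Time to meet: t = d/v_combined = 453.1/72.2 = 6.28 s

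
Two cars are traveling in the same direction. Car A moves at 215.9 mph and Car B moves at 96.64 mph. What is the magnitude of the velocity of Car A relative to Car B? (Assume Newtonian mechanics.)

v_rel = |v_A - v_B| = |215.9 - 96.64| = 119.26 mph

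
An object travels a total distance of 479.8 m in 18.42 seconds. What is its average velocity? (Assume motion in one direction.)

v_avg = Δd / Δt = 479.8 / 18.42 = 26.05 m/s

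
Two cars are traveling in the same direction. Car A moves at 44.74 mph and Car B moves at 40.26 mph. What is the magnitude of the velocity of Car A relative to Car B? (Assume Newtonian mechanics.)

v_rel = |v_A - v_B| = |44.74 - 40.26| = 4.48 mph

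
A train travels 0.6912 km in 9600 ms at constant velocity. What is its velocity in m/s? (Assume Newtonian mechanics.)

d = 0.6912 km × 1000.0 = 691.2 m
t = 9600 ms × 0.001 = 9.6 s
v = d / t = 691.2 / 9.6 = 72.0 m/s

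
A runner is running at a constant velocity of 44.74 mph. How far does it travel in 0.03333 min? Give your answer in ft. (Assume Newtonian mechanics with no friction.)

v = 44.74 mph × 0.44704 = 20.0006 m/s
t = 0.03333 min × 60.0 = 1.9998 s
d = v × t = 20.0006 × 1.9998 = 39.9972 m
d = 39.9972 m / 0.3048 = 131.2 ft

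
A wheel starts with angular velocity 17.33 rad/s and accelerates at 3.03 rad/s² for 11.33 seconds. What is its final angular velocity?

ω = ω₀ + αt = 17.33 + 3.03 × 11.33 = 51.66 rad/s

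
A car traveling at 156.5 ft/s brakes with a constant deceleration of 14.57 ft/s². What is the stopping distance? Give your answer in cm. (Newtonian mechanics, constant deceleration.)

v₀ = 156.5 ft/s × 0.3048 = 47.7012 m/s
a = 14.57 ft/s² × 0.3048 = 4.44094 m/s²
d = v₀² / (2a) = 47.7012² / (2 × 4.44094) = 2275.4 / 8.88188 = 256.185 m
d = 256.185 m / 0.01 = 25620 cm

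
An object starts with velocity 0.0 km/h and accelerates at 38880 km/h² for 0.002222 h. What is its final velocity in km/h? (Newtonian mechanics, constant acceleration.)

v₀ = 0.0 km/h × 0.2777777777777778 = 0.0 m/s
a = 38880 km/h² × 7.716049382716049e-05 = 3.0 m/s²
t = 0.002222 h × 3600.0 = 7.9992 s
v = v₀ + a × t = 0.0 + 3.0 × 7.9992 = 23.9976 m/s
v = 23.9976 m/s / 0.2777777777777778 = 86.39 km/h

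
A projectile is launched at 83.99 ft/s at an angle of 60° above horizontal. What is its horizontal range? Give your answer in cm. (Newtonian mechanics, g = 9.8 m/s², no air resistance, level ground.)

v₀ = 83.99 ft/s × 0.3048 = 25.60015 m/s
R = v₀² × sin(2θ) / g = 25.60015² × sin(2 × 60°) / 9.8 = 655.3677 × 0.8660254 / 9.8 = 57.9148 m
R = 57.9148 m / 0.01 = 5791 cm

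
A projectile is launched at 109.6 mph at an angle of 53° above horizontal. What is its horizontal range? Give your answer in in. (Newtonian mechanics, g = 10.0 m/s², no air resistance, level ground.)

v₀ = 109.6 mph × 0.44704 = 48.9956 m/s
R = v₀² × sin(2θ) / g = 48.9956² × sin(2 × 53°) / 10.0 = 2400.57 × 0.961262 / 10.0 = 230.758 m
R = 230.758 m / 0.0254 = 9085 in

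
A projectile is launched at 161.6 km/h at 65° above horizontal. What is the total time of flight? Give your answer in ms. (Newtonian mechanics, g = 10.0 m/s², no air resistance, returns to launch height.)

v₀ = 161.6 km/h × 0.2777777777777778 = 44.8889 m/s
T = 2 × v₀ × sin(θ) / g = 2 × 44.8889 × sin(65°) / 10.0 = 2 × 44.8889 × 0.906308 / 10.0 = 8.13663 s
T = 8.13663 s / 0.001 = 8137 ms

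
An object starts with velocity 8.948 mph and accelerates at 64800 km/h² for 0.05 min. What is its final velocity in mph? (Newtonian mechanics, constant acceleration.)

v₀ = 8.948 mph × 0.44704 = 4.00011 m/s
a = 64800 km/h² × 7.716049382716049e-05 = 5.0 m/s²
t = 0.05 min × 60.0 = 3.0 s
v = v₀ + a × t = 4.00011 + 5.0 × 3.0 = 19.0001 m/s
v = 19.0001 m/s / 0.44704 = 42.5 mph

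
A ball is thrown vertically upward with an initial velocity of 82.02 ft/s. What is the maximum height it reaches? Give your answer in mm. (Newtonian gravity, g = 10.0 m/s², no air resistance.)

v₀ = 82.02 ft/s × 0.3048 = 24.9997 m/s
h_max = v₀² / (2g) = 24.9997² / (2 × 10.0) = 624.985 / 20.0 = 31.2492 m
h_max = 31.2492 m / 0.001 = 31250 mm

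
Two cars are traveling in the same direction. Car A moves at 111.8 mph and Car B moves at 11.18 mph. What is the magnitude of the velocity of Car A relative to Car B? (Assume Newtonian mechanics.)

v_rel = |v_A - v_B| = |111.8 - 11.18| = 100.62 mph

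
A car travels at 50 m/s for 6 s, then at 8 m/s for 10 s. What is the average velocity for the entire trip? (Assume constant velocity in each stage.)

d₁ = v₁t₁ = 50 × 6 = 300 m
d₂ = v₂t₂ = 8 × 10 = 80 m
d_total = 380 m, t_total = 16 s
v_avg = d_total/t_total = 380/16 = 23.75 m/s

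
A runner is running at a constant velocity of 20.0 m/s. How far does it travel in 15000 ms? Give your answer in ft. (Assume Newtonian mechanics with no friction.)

t = 15000 ms × 0.001 = 15.0 s
d = v × t = 20.0 × 15.0 = 300.0 m
d = 300.0 m / 0.3048 = 984.3 ft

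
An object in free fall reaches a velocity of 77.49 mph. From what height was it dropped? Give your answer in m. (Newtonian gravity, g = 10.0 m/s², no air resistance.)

v = 77.49 mph × 0.44704 = 34.6411 m/s
h = v² / (2g) = 34.6411² / (2 × 10.0) = 60.0 m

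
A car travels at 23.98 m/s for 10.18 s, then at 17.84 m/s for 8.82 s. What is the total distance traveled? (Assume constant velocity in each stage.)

d₁ = v₁t₁ = 23.98 × 10.18 = 244.1164 m
d₂ = v₂t₂ = 17.84 × 8.82 = 157.3488 m
d_total = 244.1164 + 157.3488 = 401.47 m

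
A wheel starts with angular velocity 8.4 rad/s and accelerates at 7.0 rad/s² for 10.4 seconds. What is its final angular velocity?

ω = ω₀ + αt = 8.4 + 7.0 × 10.4 = 81.2 rad/s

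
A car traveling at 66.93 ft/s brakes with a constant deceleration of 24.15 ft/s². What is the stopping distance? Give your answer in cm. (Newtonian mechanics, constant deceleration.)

v₀ = 66.93 ft/s × 0.3048 = 20.4003 m/s
a = 24.15 ft/s² × 0.3048 = 7.36092 m/s²
d = v₀² / (2a) = 20.4003² / (2 × 7.36092) = 416.172 / 14.7218 = 28.2691 m
d = 28.2691 m / 0.01 = 2827 cm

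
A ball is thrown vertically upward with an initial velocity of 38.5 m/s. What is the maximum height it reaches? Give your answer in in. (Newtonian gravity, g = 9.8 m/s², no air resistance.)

h_max = v₀² / (2g) = 38.5² / (2 × 9.8) = 1482.25 / 19.6 = 75.625 m
h_max = 75.625 m / 0.0254 = 2977 in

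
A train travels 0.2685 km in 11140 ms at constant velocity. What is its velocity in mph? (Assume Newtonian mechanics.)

d = 0.2685 km × 1000.0 = 268.5 m
t = 11140 ms × 0.001 = 11.14 s
v = d / t = 268.5 / 11.14 = 24.1023 m/s
v = 24.1023 m/s / 0.44704 = 53.92 mph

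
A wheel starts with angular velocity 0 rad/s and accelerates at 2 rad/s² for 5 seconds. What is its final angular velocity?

ω = ω₀ + αt = 0 + 2 × 5 = 10 rad/s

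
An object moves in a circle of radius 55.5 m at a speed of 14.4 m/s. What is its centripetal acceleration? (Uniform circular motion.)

a_c = v²/r = 14.4²/55.5 = 207.36/55.5 = 3.74 m/s²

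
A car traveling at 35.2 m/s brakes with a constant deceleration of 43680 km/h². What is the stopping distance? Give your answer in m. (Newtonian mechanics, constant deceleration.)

a = 43680 km/h² × 7.716049382716049e-05 = 3.37037 m/s²
d = v₀² / (2a) = 35.2² / (2 × 3.37037) = 1239.04 / 6.74074 = 183.8 m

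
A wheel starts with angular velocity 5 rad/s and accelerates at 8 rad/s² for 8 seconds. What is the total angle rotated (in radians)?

θ = ω₀t + ½αt² = 5×8 + ½×8×8² = 296.0 rad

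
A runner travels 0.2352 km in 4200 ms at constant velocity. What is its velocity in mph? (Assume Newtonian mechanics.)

d = 0.2352 km × 1000.0 = 235.2 m
t = 4200 ms × 0.001 = 4.2 s
v = d / t = 235.2 / 4.2 = 56.0 m/s
v = 56.0 m/s / 0.44704 = 125.3 mph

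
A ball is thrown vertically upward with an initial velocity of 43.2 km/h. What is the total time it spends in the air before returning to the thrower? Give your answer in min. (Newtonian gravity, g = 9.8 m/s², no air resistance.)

v₀ = 43.2 km/h × 0.2777777777777778 = 12.0 m/s
t_total = 2 × v₀ / g = 2 × 12.0 / 9.8 = 2.44898 s
t_total = 2.44898 s / 60.0 = 0.04082 min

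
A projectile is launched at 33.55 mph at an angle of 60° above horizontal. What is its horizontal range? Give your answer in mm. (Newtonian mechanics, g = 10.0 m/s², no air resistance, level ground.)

v₀ = 33.55 mph × 0.44704 = 14.9982 m/s
R = v₀² × sin(2θ) / g = 14.9982² × sin(2 × 60°) / 10.0 = 224.946 × 0.866025 / 10.0 = 19.4809 m
R = 19.4809 m / 0.001 = 19480 mm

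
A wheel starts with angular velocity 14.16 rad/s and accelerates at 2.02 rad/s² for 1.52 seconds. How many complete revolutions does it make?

θ = ω₀t + ½αt² = 14.16×1.52 + ½×2.02×1.52² = 23.856704 rad
Total revolutions = θ/(2π) = 23.856704/(2π) = 3.8
Complete revolutions = ⌊3.8⌋ = 3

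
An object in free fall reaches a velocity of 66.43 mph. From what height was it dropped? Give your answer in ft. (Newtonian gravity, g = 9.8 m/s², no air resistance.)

v = 66.43 mph × 0.44704 = 29.6969 m/s
h = v² / (2g) = 29.6969² / (2 × 9.8) = 44.9952 m
h = 44.9952 m / 0.3048 = 147.6 ft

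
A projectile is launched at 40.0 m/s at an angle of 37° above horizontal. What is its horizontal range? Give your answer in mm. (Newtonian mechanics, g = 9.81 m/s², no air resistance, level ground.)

R = v₀² × sin(2θ) / g = 40.0² × sin(2 × 37°) / 9.81 = 1600.0 × 0.961262 / 9.81 = 156.781 m
R = 156.781 m / 0.001 = 156800 mm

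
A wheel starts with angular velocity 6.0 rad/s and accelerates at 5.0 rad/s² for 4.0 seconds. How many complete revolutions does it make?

θ = ω₀t + ½αt² = 6.0×4.0 + ½×5.0×4.0² = 64.0 rad
Total revolutions = θ/(2π) = 64.0/(2π) = 10.19
Complete revolutions = ⌊10.19⌋ = 10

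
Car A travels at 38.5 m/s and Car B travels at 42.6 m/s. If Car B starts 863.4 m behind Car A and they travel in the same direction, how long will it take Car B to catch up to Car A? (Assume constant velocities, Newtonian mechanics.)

Relative speed: v_rel = 42.6 - 38.5 = 4.1 m/s
Time to catch: t = d₀/v_rel = 863.4/4.1 = 210.59 s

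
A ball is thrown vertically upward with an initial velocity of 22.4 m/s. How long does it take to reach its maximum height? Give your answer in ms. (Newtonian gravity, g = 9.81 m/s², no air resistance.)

t_up = v₀ / g = 22.4 / 9.81 = 2.28338 s
t_up = 2.28338 s / 0.001 = 2283 ms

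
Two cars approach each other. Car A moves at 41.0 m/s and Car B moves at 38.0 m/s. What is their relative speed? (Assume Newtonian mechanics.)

v_rel = v_A + v_B = 41.0 + 38.0 = 79.0 m/s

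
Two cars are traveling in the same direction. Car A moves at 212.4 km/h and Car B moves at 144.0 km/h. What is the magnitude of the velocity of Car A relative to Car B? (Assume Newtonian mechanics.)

v_rel = |v_A - v_B| = |212.4 - 144.0| = 68.4 km/h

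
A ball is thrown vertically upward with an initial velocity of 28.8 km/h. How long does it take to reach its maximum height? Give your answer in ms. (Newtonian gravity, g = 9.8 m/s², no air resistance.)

v₀ = 28.8 km/h × 0.2777777777777778 = 8.0 m/s
t_up = v₀ / g = 8.0 / 9.8 = 0.816327 s
t_up = 0.816327 s / 0.001 = 816.3 ms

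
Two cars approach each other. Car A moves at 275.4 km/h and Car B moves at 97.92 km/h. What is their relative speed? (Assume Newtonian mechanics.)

v_rel = v_A + v_B = 275.4 + 97.92 = 373.32 km/h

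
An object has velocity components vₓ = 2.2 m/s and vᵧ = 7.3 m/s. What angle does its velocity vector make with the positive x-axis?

θ = arctan(vᵧ/vₓ) = arctan(7.3/2.2) = 73.23°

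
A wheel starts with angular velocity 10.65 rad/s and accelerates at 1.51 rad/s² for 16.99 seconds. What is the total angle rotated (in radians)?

θ = ω₀t + ½αt² = 10.65×16.99 + ½×1.51×16.99² = 398.88 rad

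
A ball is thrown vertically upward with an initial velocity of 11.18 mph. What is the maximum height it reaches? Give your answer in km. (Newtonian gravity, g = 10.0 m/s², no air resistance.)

v₀ = 11.18 mph × 0.44704 = 4.99791 m/s
h_max = v₀² / (2g) = 4.99791² / (2 × 10.0) = 24.9791 / 20.0 = 1.24896 m
h_max = 1.24896 m / 1000.0 = 0.001249 km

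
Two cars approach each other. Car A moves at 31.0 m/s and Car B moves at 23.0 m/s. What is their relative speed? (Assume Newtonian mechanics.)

v_rel = v_A + v_B = 31.0 + 23.0 = 54.0 m/s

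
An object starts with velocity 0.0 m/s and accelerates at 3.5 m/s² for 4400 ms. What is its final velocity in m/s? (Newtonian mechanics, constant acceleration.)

t = 4400 ms × 0.001 = 4.4 s
v = v₀ + a × t = 0.0 + 3.5 × 4.4 = 15.4 m/s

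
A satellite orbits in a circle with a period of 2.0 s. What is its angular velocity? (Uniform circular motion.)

ω = 2π/T = 2π/2.0 = 3.1416 rad/s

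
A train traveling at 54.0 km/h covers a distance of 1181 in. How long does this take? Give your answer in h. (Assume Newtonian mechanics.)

d = 1181 in × 0.0254 = 29.9974 m
v = 54.0 km/h × 0.2777777777777778 = 15.0 m/s
t = d / v = 29.9974 / 15.0 = 1.99983 s
t = 1.99983 s / 3600.0 = 0.0005555 h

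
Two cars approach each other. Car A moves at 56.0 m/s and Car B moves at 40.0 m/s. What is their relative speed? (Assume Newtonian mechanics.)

v_rel = v_A + v_B = 56.0 + 40.0 = 96.0 m/s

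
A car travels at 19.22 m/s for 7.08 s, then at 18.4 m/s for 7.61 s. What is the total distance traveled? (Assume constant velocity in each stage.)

d₁ = v₁t₁ = 19.22 × 7.08 = 136.0776 m
d₂ = v₂t₂ = 18.4 × 7.61 = 140.024 m
d_total = 136.0776 + 140.024 = 276.1 m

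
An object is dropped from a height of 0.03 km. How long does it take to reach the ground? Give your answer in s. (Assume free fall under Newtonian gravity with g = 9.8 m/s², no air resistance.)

h = 0.03 km × 1000.0 = 30.0 m
t = √(2h/g) = √(2 × 30.0 / 9.8) = 2.474 s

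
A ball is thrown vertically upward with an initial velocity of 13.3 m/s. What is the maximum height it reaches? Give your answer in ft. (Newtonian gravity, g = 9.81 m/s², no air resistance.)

h_max = v₀² / (2g) = 13.3² / (2 × 9.81) = 176.89 / 19.62 = 9.0158 m
h_max = 9.0158 m / 0.3048 = 29.58 ft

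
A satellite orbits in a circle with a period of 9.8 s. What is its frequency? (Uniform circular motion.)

f = 1/T = 1/9.8 = 0.102 Hz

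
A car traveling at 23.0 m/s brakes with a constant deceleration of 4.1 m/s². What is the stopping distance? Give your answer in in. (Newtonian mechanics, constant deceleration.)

d = v₀² / (2a) = 23.0² / (2 × 4.1) = 529.0 / 8.2 = 64.5122 m
d = 64.5122 m / 0.0254 = 2540 in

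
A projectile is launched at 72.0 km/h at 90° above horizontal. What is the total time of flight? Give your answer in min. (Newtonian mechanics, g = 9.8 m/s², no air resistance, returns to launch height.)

v₀ = 72.0 km/h × 0.2777777777777778 = 20.0 m/s
T = 2 × v₀ × sin(θ) / g = 2 × 20.0 × sin(90°) / 9.8 = 2 × 20.0 × 1.0 / 9.8 = 4.08163 s
T = 4.08163 s / 60.0 = 0.06803 min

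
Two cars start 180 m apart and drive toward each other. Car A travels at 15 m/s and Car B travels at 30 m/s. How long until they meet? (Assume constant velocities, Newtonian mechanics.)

Combined speed: v_combined = 15 + 30 = 45 m/s
Time to meet: t = d/v_combined = 180/45 = 4.0 s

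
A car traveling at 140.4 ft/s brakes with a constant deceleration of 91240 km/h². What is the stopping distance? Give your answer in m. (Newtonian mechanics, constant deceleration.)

v₀ = 140.4 ft/s × 0.3048 = 42.7939 m/s
a = 91240 km/h² × 7.716049382716049e-05 = 7.04012 m/s²
d = v₀² / (2a) = 42.7939² / (2 × 7.04012) = 1831.32 / 14.0802 = 130.1 m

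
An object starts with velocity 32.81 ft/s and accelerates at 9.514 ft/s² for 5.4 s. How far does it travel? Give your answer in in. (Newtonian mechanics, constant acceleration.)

v₀ = 32.81 ft/s × 0.3048 = 10.0005 m/s
a = 9.514 ft/s² × 0.3048 = 2.89987 m/s²
d = v₀ × t + ½ × a × t² = 10.0005 × 5.4 + 0.5 × 2.89987 × 5.4² = 96.2828 m
d = 96.2828 m / 0.0254 = 3791 in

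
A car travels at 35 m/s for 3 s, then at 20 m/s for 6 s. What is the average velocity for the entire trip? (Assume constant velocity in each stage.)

d₁ = v₁t₁ = 35 × 3 = 105 m
d₂ = v₂t₂ = 20 × 6 = 120 m
d_total = 225 m, t_total = 9 s
v_avg = d_total/t_total = 225/9 = 25.0 m/s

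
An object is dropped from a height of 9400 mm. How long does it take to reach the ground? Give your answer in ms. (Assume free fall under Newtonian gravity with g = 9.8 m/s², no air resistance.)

h = 9400 mm × 0.001 = 9.4 m
t = √(2h/g) = √(2 × 9.4 / 9.8) = 1.38505 s
t = 1.38505 s / 0.001 = 1385 ms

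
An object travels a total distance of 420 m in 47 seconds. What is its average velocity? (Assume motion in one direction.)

v_avg = Δd / Δt = 420 / 47 = 8.94 m/s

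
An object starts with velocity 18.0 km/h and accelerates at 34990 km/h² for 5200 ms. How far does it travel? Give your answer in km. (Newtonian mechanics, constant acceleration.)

v₀ = 18.0 km/h × 0.2777777777777778 = 5.0 m/s
a = 34990 km/h² × 7.716049382716049e-05 = 2.69985 m/s²
t = 5200 ms × 0.001 = 5.2 s
d = v₀ × t + ½ × a × t² = 5.0 × 5.2 + 0.5 × 2.69985 × 5.2² = 62.502 m
d = 62.502 m / 1000.0 = 0.0625 km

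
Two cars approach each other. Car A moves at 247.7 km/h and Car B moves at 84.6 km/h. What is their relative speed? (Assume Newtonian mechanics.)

v_rel = v_A + v_B = 247.7 + 84.6 = 332.3 km/h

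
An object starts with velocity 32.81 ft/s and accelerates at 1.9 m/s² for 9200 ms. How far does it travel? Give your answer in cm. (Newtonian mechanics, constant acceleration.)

v₀ = 32.81 ft/s × 0.3048 = 10.0005 m/s
t = 9200 ms × 0.001 = 9.2 s
d = v₀ × t + ½ × a × t² = 10.0005 × 9.2 + 0.5 × 1.9 × 9.2² = 172.413 m
d = 172.413 m / 0.01 = 17240 cm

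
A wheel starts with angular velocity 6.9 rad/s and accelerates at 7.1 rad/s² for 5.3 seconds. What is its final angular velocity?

ω = ω₀ + αt = 6.9 + 7.1 × 5.3 = 44.53 rad/s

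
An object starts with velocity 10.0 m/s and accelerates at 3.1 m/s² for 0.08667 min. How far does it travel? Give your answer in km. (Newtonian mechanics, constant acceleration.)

t = 0.08667 min × 60.0 = 5.2002 s
d = v₀ × t + ½ × a × t² = 10.0 × 5.2002 + 0.5 × 3.1 × 5.2002² = 93.9172 m
d = 93.9172 m / 1000.0 = 0.09392 km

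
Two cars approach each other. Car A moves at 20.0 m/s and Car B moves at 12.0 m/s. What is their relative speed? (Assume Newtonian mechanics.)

v_rel = v_A + v_B = 20.0 + 12.0 = 32.0 m/s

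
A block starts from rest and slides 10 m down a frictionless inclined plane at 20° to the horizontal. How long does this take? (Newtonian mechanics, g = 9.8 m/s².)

a = g sin(θ) = 9.8 × sin(20°) = 3.3518 m/s²
t = √(2d/a) = √(2 × 10 / 3.3518) = 2.44 s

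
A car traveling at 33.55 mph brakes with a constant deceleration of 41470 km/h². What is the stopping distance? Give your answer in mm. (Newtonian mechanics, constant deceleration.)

v₀ = 33.55 mph × 0.44704 = 14.9982 m/s
a = 41470 km/h² × 7.716049382716049e-05 = 3.19985 m/s²
d = v₀² / (2a) = 14.9982² / (2 × 3.19985) = 224.946 / 6.3997 = 35.1495 m
d = 35.1495 m / 0.001 = 35150 mm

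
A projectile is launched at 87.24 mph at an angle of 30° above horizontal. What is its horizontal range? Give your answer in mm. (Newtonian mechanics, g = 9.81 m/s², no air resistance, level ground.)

v₀ = 87.24 mph × 0.44704 = 38.9998 m/s
R = v₀² × sin(2θ) / g = 38.9998² × sin(2 × 30°) / 9.81 = 1520.98 × 0.866025 / 9.81 = 134.272 m
R = 134.272 m / 0.001 = 134300 mm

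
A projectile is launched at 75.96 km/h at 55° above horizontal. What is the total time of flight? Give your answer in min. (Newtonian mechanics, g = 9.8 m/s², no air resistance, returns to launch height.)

v₀ = 75.96 km/h × 0.2777777777777778 = 21.1 m/s
T = 2 × v₀ × sin(θ) / g = 2 × 21.1 × sin(55°) / 9.8 = 2 × 21.1 × 0.819152 / 9.8 = 3.52737 s
T = 3.52737 s / 60.0 = 0.05879 min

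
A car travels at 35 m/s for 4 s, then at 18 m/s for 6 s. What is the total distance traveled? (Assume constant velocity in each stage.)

d₁ = v₁t₁ = 35 × 4 = 140 m
d₂ = v₂t₂ = 18 × 6 = 108 m
d_total = 140 + 108 = 248 m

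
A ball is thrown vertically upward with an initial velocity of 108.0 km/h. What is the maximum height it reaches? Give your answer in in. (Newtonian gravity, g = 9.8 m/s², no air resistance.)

v₀ = 108.0 km/h × 0.2777777777777778 = 30.0 m/s
h_max = v₀² / (2g) = 30.0² / (2 × 9.8) = 900.0 / 19.6 = 45.9184 m
h_max = 45.9184 m / 0.0254 = 1808 in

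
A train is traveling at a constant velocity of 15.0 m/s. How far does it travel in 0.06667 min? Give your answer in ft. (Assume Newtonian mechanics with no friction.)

t = 0.06667 min × 60.0 = 4.0002 s
d = v × t = 15.0 × 4.0002 = 60.003 m
d = 60.003 m / 0.3048 = 196.9 ft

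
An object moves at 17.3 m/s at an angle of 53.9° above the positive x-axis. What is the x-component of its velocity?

vₓ = v cos(θ) = 17.3 × cos(53.9°) = 10.19 m/s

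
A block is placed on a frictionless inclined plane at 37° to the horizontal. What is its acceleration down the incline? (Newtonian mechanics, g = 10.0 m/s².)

a = g sin(θ) = 10.0 × sin(37°) = 10.0 × 0.6018 = 6.02 m/s²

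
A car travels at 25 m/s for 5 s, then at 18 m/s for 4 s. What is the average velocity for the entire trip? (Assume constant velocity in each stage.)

d₁ = v₁t₁ = 25 × 5 = 125 m
d₂ = v₂t₂ = 18 × 4 = 72 m
d_total = 197 m, t_total = 9 s
v_avg = d_total/t_total = 197/9 = 21.89 m/s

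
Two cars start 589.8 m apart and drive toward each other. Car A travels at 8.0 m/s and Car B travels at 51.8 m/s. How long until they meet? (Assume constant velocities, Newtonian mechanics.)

Combined speed: v_combined = 8.0 + 51.8 = 59.8 m/s
Time to meet: t = d/v_combined = 589.8/59.8 = 9.86 s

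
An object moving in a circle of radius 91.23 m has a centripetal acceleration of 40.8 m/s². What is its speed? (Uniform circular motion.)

v = √(a_c × r) = √(40.8 × 91.23) = 61.01 m/s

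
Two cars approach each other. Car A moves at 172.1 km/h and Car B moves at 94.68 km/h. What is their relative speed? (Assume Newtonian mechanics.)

v_rel = v_A + v_B = 172.1 + 94.68 = 266.78 km/h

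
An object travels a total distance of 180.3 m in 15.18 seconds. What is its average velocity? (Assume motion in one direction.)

v_avg = Δd / Δt = 180.3 / 15.18 = 11.88 m/s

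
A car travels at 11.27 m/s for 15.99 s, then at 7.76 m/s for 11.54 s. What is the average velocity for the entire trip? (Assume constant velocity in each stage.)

d₁ = v₁t₁ = 11.27 × 15.99 = 180.2073 m
d₂ = v₂t₂ = 7.76 × 11.54 = 89.5504 m
d_total = 269.7577 m, t_total = 27.53 s
v_avg = d_total/t_total = 269.7577/27.53 = 9.8 m/s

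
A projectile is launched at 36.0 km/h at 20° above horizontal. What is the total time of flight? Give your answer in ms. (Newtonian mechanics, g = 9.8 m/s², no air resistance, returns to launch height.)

v₀ = 36.0 km/h × 0.2777777777777778 = 10.0 m/s
T = 2 × v₀ × sin(θ) / g = 2 × 10.0 × sin(20°) / 9.8 = 2 × 10.0 × 0.34202 / 9.8 = 0.698 s
T = 0.698 s / 0.001 = 698.0 ms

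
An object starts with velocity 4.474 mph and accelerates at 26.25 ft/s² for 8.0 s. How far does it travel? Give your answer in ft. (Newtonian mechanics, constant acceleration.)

v₀ = 4.474 mph × 0.44704 = 2.00006 m/s
a = 26.25 ft/s² × 0.3048 = 8.001 m/s²
d = v₀ × t + ½ × a × t² = 2.00006 × 8.0 + 0.5 × 8.001 × 8.0² = 272.032 m
d = 272.032 m / 0.3048 = 892.5 ft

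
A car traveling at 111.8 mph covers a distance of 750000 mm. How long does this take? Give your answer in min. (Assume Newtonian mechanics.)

d = 750000 mm × 0.001 = 750.0 m
v = 111.8 mph × 0.44704 = 49.9791 m/s
t = d / v = 750.0 / 49.9791 = 15.0063 s
t = 15.0063 s / 60.0 = 0.2501 min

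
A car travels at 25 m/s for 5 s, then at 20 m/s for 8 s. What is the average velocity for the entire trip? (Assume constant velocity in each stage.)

d₁ = v₁t₁ = 25 × 5 = 125 m
d₂ = v₂t₂ = 20 × 8 = 160 m
d_total = 285 m, t_total = 13 s
v_avg = d_total/t_total = 285/13 = 21.92 m/s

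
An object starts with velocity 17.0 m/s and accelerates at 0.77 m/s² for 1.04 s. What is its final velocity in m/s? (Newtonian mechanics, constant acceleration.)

v = v₀ + a × t = 17.0 + 0.77 × 1.04 = 17.8 m/s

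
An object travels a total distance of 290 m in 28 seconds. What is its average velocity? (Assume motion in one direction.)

v_avg = Δd / Δt = 290 / 28 = 10.36 m/s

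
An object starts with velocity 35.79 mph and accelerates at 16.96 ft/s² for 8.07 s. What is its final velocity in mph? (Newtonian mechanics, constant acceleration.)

v₀ = 35.79 mph × 0.44704 = 15.9996 m/s
a = 16.96 ft/s² × 0.3048 = 5.16941 m/s²
v = v₀ + a × t = 15.9996 + 5.16941 × 8.07 = 57.7167 m/s
v = 57.7167 m/s / 0.44704 = 129.1 mph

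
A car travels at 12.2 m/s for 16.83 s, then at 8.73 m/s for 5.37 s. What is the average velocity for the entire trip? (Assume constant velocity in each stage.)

d₁ = v₁t₁ = 12.2 × 16.83 = 205.326 m
d₂ = v₂t₂ = 8.73 × 5.37 = 46.8801 m
d_total = 252.2061 m, t_total = 22.2 s
v_avg = d_total/t_total = 252.2061/22.2 = 11.36 m/s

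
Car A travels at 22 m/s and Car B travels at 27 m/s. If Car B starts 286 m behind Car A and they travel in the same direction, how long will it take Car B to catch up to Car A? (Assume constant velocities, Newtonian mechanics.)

Relative speed: v_rel = 27 - 22 = 5 m/s
Time to catch: t = d₀/v_rel = 286/5 = 57.2 s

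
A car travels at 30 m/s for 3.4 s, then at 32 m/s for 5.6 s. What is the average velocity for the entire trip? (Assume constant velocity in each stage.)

d₁ = v₁t₁ = 30 × 3.4 = 102.0 m
d₂ = v₂t₂ = 32 × 5.6 = 179.2 m
d_total = 281.2 m, t_total = 9.0 s
v_avg = d_total/t_total = 281.2/9.0 = 31.24 m/s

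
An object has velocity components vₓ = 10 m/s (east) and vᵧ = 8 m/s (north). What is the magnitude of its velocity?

|v| = √(vₓ² + vᵧ²) = √(10² + 8²) = √(164) = 12.81 m/s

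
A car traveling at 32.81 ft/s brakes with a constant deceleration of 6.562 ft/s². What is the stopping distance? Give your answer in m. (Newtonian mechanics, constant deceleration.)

v₀ = 32.81 ft/s × 0.3048 = 10.0005 m/s
a = 6.562 ft/s² × 0.3048 = 2.0001 m/s²
d = v₀² / (2a) = 10.0005² / (2 × 2.0001) = 100.01 / 4.0002 = 25.0 m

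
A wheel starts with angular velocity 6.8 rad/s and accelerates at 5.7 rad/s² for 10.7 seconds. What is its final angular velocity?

ω = ω₀ + αt = 6.8 + 5.7 × 10.7 = 67.79 rad/s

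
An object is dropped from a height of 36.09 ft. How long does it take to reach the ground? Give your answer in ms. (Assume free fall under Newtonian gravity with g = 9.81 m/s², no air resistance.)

h = 36.09 ft × 0.3048 = 11.0002 m
t = √(2h/g) = √(2 × 11.0002 / 9.81) = 1.49755 s
t = 1.49755 s / 0.001 = 1498 ms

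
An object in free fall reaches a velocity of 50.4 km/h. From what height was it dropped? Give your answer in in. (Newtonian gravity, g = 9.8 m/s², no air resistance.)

v = 50.4 km/h × 0.2777777777777778 = 14.0 m/s
h = v² / (2g) = 14.0² / (2 × 9.8) = 10.0 m
h = 10.0 m / 0.0254 = 393.7 in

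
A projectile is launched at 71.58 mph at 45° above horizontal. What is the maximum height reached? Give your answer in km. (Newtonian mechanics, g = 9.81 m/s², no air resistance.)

v₀ = 71.58 mph × 0.44704 = 31.9991 m/s
H = v₀² × sin²(θ) / (2g) = 31.9991² × sin(45°)² / (2 × 9.81) = 1023.94 × 0.5 / 19.62 = 26.0943 m
H = 26.0943 m / 1000.0 = 0.02609 km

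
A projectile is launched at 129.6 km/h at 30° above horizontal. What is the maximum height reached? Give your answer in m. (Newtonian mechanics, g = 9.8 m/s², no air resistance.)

v₀ = 129.6 km/h × 0.2777777777777778 = 36.0 m/s
H = v₀² × sin²(θ) / (2g) = 36.0² × sin(30°)² / (2 × 9.8) = 1296.0 × 0.25 / 19.6 = 16.53 m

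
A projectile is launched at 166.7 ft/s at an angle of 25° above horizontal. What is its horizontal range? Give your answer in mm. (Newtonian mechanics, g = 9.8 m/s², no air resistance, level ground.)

v₀ = 166.7 ft/s × 0.3048 = 50.8102 m/s
R = v₀² × sin(2θ) / g = 50.8102² × sin(2 × 25°) / 9.8 = 2581.68 × 0.766044 / 9.8 = 201.804 m
R = 201.804 m / 0.001 = 201800 mm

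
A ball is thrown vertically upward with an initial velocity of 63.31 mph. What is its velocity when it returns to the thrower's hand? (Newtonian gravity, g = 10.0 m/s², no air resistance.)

By conservation of energy (no air resistance), the ball returns to the throw height with the same speed as launch, but directed downward.
|v_ground| = v₀ = 63.31 mph
v_ground = 63.31 mph (downward)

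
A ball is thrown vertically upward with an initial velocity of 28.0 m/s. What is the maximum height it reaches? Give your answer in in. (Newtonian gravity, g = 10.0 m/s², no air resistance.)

h_max = v₀² / (2g) = 28.0² / (2 × 10.0) = 784.0 / 20.0 = 39.2 m
h_max = 39.2 m / 0.0254 = 1543 in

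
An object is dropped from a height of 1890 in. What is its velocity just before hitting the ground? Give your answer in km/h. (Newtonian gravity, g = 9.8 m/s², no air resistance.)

h = 1890 in × 0.0254 = 48.006 m
v = √(2gh) = √(2 × 9.8 × 48.006) = 30.6744 m/s
v = 30.6744 m/s / 0.2777777777777778 = 110.4 km/h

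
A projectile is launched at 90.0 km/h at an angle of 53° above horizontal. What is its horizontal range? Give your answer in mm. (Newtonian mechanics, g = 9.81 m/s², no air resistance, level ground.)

v₀ = 90.0 km/h × 0.2777777777777778 = 25.0 m/s
R = v₀² × sin(2θ) / g = 25.0² × sin(2 × 53°) / 9.81 = 625.0 × 0.961262 / 9.81 = 61.2425 m
R = 61.2425 m / 0.001 = 61240 mm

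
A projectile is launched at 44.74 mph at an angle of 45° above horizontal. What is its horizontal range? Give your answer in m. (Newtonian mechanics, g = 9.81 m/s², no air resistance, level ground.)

v₀ = 44.74 mph × 0.44704 = 20.0006 m/s
R = v₀² × sin(2θ) / g = 20.0006² × sin(2 × 45°) / 9.81 = 400.024 × 1.0 / 9.81 = 40.78 m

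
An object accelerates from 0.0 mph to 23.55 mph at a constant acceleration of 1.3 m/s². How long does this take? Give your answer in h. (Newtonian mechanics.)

v₀ = 0.0 mph × 0.44704 = 0.0 m/s
v = 23.55 mph × 0.44704 = 10.5278 m/s
t = (v - v₀) / a = (10.5278 - 0.0) / 1.3 = 8.09831 s
t = 8.09831 s / 3600.0 = 0.00225 h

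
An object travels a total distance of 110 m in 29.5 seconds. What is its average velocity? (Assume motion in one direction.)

v_avg = Δd / Δt = 110 / 29.5 = 3.73 m/s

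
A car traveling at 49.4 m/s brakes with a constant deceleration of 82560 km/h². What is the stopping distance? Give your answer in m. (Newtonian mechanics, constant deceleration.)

a = 82560 km/h² × 7.716049382716049e-05 = 6.37037 m/s²
d = v₀² / (2a) = 49.4² / (2 × 6.37037) = 2440.36 / 12.7407 = 191.5 m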